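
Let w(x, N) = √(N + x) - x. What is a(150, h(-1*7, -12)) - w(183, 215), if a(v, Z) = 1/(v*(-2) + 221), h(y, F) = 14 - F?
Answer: 14456/79 - √398 ≈ 163.04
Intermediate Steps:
a(v, Z) = 1/(221 - 2*v) (a(v, Z) = 1/(-2*v + 221) = 1/(221 - 2*v))
a(150, h(-1*7, -12)) - w(183, 215) = -1/(-221 + 2*150) - (√(215 + 183) - 1*183) = -1/(-221 + 300) - (√398 - 183) = -1/79 - (-183 + √398) = -1*1/79 + (183 - √398) = -1/79 + (183 - √398) = 14456/79 - √398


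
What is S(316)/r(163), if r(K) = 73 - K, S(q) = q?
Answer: -158/45 ≈ -3.5111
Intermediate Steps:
S(316)/r(163) = 316/(73 - 1*163) = 316/(73 - 163) = 316/(-90) = 316*(-1/90) = -158/45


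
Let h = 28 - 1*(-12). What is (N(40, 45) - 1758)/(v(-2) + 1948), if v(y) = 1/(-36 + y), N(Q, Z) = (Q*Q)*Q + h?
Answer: 2366716/74023 ≈ 31.973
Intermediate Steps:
h = 40 (h = 28 + 12 = 40)
N(Q, Z) = 40 + Q**3 (N(Q, Z) = (Q*Q)*Q + 40 = Q**2*Q + 40 = Q**3 + 40 = 40 + Q**3)
(N(40, 45) - 1758)/(v(-2) + 1948) = ((40 + 40**3) - 1758)/(1/(-36 - 2) + 1948) = ((40 + 64000) - 1758)/(1/(-38) + 1948) = (64040 - 1758)/(-1/38 + 1948) = 62282/(74023/38) = 62282*(38/74023) = 2366716/74023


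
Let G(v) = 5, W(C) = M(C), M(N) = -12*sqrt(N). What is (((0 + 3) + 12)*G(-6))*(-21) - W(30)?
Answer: -1575 + 12*sqrt(30) ≈ -1509.3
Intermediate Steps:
W(C) = -12*sqrt(C)
(((0 + 3) + 12)*G(-6))*(-21) - W(30) = (((0 + 3) + 12)*5)*(-21) - (-12)*sqrt(30) = ((3 + 12)*5)*(-21) + 12*sqrt(30) = (15*5)*(-21) + 12*sqrt(30) = 75*(-21) + 12*sqrt(30) = -1575 + 12*sqrt(30)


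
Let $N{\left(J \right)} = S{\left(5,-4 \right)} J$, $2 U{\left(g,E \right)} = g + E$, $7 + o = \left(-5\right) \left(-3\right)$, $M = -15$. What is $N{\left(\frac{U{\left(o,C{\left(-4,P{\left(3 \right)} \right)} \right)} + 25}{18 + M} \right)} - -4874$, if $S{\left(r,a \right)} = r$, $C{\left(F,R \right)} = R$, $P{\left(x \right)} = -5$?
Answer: $\frac{29509}{6} \approx 4918.2$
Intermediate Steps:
$o = 8$ ($o = -7 - -15 = -7 + 15 = 8$)
$U{\left(g,E \right)} = \frac{E}{2} + \frac{g}{2}$ ($U{\left(g,E \right)} = \frac{g + E}{2} = \frac{E + g}{2} = \frac{E}{2} + \frac{g}{2}$)
$N{\left(J \right)} = 5 J$
$N{\left(\frac{U{\left(o,C{\left(-4,P{\left(3 \right)} \right)} \right)} + 25}{18 + M} \right)} - -4874 = 5 \frac{\left(\frac{1}{2} \left(-5\right) + \frac{1}{2} \cdot 8\right) + 25}{18 - 15} - -4874 = 5 \frac{\left(- \frac{5}{2} + 4\right) + 25}{3} + 4874 = 5 \left(\frac{3}{2} + 25\right) \frac{1}{3} + 4874 = 5 \cdot \frac{53}{2} \cdot \frac{1}{3} + 4874 = 5 \cdot \frac{53}{6} + 4874 = \frac{265}{6} + 4874 = \frac{29509}{6}$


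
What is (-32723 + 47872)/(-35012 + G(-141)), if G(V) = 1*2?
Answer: -15149/35010 ≈ -0.43270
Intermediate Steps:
G(V) = 2
(-32723 + 47872)/(-35012 + G(-141)) = (-32723 + 47872)/(-35012 + 2) = 15149/(-35010) = 15149*(-1/35010) = -15149/35010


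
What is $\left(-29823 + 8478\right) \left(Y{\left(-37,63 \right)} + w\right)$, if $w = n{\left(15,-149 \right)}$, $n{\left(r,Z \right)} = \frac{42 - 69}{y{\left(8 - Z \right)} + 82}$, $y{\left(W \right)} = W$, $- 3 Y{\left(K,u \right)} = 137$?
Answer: $\frac{233542760}{239} \approx 9.7717 \cdot 10^{5}$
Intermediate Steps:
$Y{\left(K,u \right)} = - \frac{137}{3}$ ($Y{\left(K,u \right)} = \left(- \frac{1}{3}\right) 137 = - \frac{137}{3}$)
$n{\left(r,Z \right)} = - \frac{27}{90 - Z}$ ($n{\left(r,Z \right)} = \frac{42 - 69}{\left(8 - Z\right) + 82} = - \frac{27}{90 - Z}$)
$w = - \frac{27}{239}$ ($w = \frac{27}{-90 - 149} = \frac{27}{-239} = 27 \left(- \frac{1}{239}\right) = - \frac{27}{239} \approx -0.11297$)
$\left(-29823 + 8478\right) \left(Y{\left(-37,63 \right)} + w\right) = \left(-29823 + 8478\right) \left(- \frac{137}{3} - \frac{27}{239}\right) = \left(-21345\right) \left(- \frac{32824}{717}\right) = \frac{233542760}{239}$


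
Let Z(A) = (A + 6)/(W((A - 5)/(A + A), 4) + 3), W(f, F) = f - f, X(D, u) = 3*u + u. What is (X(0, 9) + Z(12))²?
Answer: 1764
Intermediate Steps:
X(D, u) = 4*u
W(f, F) = 0
Z(A) = 2 + A/3 (Z(A) = (A + 6)/(0 + 3) = (6 + A)/3 = (6 + A)*(⅓) = 2 + A/3)
(X(0, 9) + Z(12))² = (4*9 + (2 + (⅓)*12))² = (36 + (2 + 4))² = (36 + 6)² = 42² = 1764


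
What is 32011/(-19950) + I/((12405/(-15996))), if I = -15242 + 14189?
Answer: 3196537849/2356950 ≈ 1356.2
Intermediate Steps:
I = -1053
32011/(-19950) + I/((12405/(-15996))) = 32011/(-19950) - 1053/(12405/(-15996)) = 32011*(-1/19950) - 1053/(12405*(-1/15996)) = -4573/2850 - 1053/(-4135/5332) = -4573/2850 - 1053*(-5332/4135) = -4573/2850 + 5614596/4135 = 3196537849/2356950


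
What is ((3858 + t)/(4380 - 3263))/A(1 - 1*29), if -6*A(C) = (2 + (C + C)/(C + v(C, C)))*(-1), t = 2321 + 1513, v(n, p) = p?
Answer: 15384/1117 ≈ 13.773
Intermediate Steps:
t = 3834
A(C) = ½ (A(C) = -(2 + (C + C)/(C + C))*(-1)/6 = -(2 + (2*C)/((2*C)))*(-1)/6 = -(2 + (2*C)*(1/(2*C)))*(-1)/6 = -(2 + 1)*(-1)/6 = -(-1)/2 = -⅙*(-3) = ½)
((3858 + t)/(4380 - 3263))/A(1 - 1*29) = ((3858 + 3834)/(4380 - 3263))/(½) = (7692/1117)*2 = 15384/1117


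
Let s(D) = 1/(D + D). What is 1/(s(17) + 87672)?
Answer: 34/2980849 ≈ 1.1406e-5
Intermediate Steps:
s(D) = 1/(2*D)
1/(s(17) + 87672) = 1/((1/2)/17 + 87672) = 1/((1/2)*(1/17) + 87672) = 1/(1/34 + 87672) = 1/(2980849/34) = 34/2980849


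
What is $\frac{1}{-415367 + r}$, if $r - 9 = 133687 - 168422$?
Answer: $- \frac{1}{450093} \approx -2.2218 \cdot 10^{-6}$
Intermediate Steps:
$r = -34726$ ($r = 9 + \left(133687 - 168422\right) = 9 - 34735 = -34726$)
$\frac{1}{-415367 + r} = \frac{1}{-415367 - 34726} = \frac{1}{-450093} = - \frac{1}{450093}$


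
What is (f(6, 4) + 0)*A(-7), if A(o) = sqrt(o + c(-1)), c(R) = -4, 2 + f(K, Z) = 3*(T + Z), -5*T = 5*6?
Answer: -8*I*sqrt(11) ≈ -26.533*I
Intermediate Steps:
T = -6 ≈ -6.0000
f(K, Z) = -20 + 3*Z (f(K, Z) = -2 + 3*(-6 + Z) = -2 + (-18 + 3*Z) = -20 + 3*Z)
A(o) = sqrt(-4 + o) (A(o) = sqrt(o - 4) = sqrt(-4 + o))
(f(6, 4) + 0)*A(-7) = ((-20 + 3*4) + 0)*sqrt(-4 - 7) = ((-20 + 12) + 0)*sqrt(-11) = (-8 + 0)*(I*sqrt(11)) = -8*I*sqrt(11)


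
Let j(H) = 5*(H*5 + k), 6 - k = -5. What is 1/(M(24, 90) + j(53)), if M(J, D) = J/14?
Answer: 7/9672 ≈ 0.00072374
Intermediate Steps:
k = 11 (k = 6 - 1*(-5) = 6 + 5 = 11)
M(J, D) = J/14 (M(J, D) = J*(1/14) = J/14)
j(H) = 55 + 25*H (j(H) = 5*(H*5 + 11) = 5*(5*H + 11) = 5*(11 + 5*H) = 55 + 25*H)
1/(M(24, 90) + j(53)) = 1/((1/14)*24 + (55 + 25*53)) = 1/(12/7 + (55 + 1325)) = 1/(12/7 + 1380) = 1/(9672/7) = 7/9672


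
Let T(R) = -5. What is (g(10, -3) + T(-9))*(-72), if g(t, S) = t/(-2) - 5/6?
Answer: 780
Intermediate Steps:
g(t, S) = -5/6 - t/2 (g(t, S) = t*(-1/2) - 5*1/6 = -t/2 - 5/6 = -5/6 - t/2)
(g(10, -3) + T(-9))*(-72) = ((-5/6 - 1/2*10) - 5)*(-72) = ((-5/6 - 5) - 5)*(-72) = (-35/6 - 5)*(-72) = -65/6*(-72) = 780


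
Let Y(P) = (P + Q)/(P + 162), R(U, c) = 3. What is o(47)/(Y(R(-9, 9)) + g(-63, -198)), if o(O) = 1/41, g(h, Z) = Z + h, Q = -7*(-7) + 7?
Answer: -165/1763246 ≈ -9.3577e-5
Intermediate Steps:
Q = 56 (Q = 49 + 7 = 56)
Y(P) = (56 + P)/(162 + P) (Y(P) = (P + 56)/(P + 162) = (56 + P)/(162 + P))
o(O) = 1/41
o(47)/(Y(R(-9, 9)) + g(-63, -198)) = 1/(41*((56 + 3)/(162 + 3) + (-198 - 63))) = 1/(41*(59/165 - 261)) = 1/(41*(-43006/165)) = (1/41)*(-165/43006) = -165/1763246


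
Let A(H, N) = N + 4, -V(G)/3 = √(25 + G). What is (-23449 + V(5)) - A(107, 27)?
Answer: -23480 - 3*√30 ≈ -23496.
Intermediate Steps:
V(G) = -3*√(25 + G)
A(H, N) = 4 + N
(-23449 + V(5)) - A(107, 27) = (-23449 - 3*√(25 + 5)) - (4 + 27) = (-23449 - 3*√30) - 1*31 = (-23449 - 3*√30) - 31 = -23480 - 3*√30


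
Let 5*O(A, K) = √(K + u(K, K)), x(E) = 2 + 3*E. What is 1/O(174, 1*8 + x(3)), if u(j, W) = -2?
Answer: 5*√17/17 ≈ 1.2127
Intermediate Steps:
O(A, K) = √(-2 + K)/5 (O(A, K) = √(K - 2)/5 = √(-2 + K)/5)
1/O(174, 1*8 + x(3)) = 1/(√(-2 + (1*8 + (2 + 3*3)))/5) = 1/(√(-2 + (8 + (2 + 9)))/5) = 1/(√(-2 + (8 + 11))/5) = 1/(√(-2 + 19)/5) = 1/(√17/5) = 5*√17/17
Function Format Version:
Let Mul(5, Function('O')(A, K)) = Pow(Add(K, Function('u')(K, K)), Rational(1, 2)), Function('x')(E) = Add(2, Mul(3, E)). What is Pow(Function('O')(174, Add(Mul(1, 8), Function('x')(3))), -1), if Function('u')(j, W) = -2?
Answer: Mul(Rational(5, 17), Pow(17, Rational(1, 2))) ≈ 1.2127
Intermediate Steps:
Function('O')(A, K) = Mul(Rational(1, 5), Pow(Add(-2, K), Rational(1, 2))) (Function('O')(A, K) = Mul(Rational(1, 5), Pow(Add(K, -2), Rational(1, 2))) = Mul(Rational(1, 5), Pow(Add(-2, K), Rational(1, 2))))
Pow(Function('O')(174, Add(Mul(1, 8), Function('x')(3))), -1) = Pow(Mul(Rational(1, 5), Pow(Add(-2, Add(Mul(1, 8), Add(2, Mul(3, 3)))), Rational(1, 2))), -1) = Pow(Mul(Rational(1, 5), Pow(Add(-2, Add(8, Add(2, 9))), Rational(1, 2))), -1) = Pow(Mul(Rational(1, 5), Pow(Add(-2, Add(8, 11)), Rational(1, 2))), -1) = Pow(Mul(Rational(1, 5), Pow(Add(-2, 19), Rational(1, 2))), -1) = Pow(Mul(Rational(1, 5), Pow(17, Rational(1, 2))), -1) = Mul(Rational(5, 17), Pow(17, Rational(1, 2)))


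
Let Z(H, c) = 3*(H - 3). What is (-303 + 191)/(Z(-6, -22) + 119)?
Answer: -28/23 ≈ -1.2174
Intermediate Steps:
Z(H, c) = -9 + 3*H (Z(H, c) = 3*(-3 + H) = -9 + 3*H)
(-303 + 191)/(Z(-6, -22) + 119) = (-303 + 191)/((-9 + 3*(-6)) + 119) = -112/((-9 - 18) + 119) = -112/(-27 + 119) = -112/92 = -112*1/92 = -28/23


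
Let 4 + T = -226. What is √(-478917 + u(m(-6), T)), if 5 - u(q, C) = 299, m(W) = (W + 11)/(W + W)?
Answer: I*√479211 ≈ 692.25*I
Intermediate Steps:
T = -230 (T = -4 - 226 = -230)
m(W) = (11 + W)/(2*W) (m(W) = (11 + W)/((2*W)) = (11 + W)*(1/(2*W)) = (11 + W)/(2*W))
u(q, C) = -294 (u(q, C) = 5 - 1*299 = 5 - 299 = -294)
√(-478917 + u(m(-6), T)) = √(-478917 - 294) = √(-479211) = I*√479211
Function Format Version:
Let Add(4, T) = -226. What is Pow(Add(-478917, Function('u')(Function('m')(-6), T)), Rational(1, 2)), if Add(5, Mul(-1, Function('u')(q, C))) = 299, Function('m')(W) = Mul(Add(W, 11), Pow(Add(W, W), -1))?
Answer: Mul(I, Pow(479211, Rational(1, 2))) ≈ Mul(692.25, I)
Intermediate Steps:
T = -230 (T = Add(-4, -226) = -230)
Function('m')(W) = Mul(Rational(1, 2), Pow(W, -1), Add(11, W)) (Function('m')(W) = Mul(Add(11, W), Pow(Mul(2, W), -1)) = Mul(Add(11, W), Mul(Rational(1, 2), Pow(W, -1))) = Mul(Rational(1, 2), Pow(W, -1), Add(11, W)))
Function('u')(q, C) = -294 (Function('u')(q, C) = Add(5, Mul(-1, 299)) = Add(5, -299) = -294)
Pow(Add(-478917, Function('u')(Function('m')(-6), T)), Rational(1, 2)) = Pow(Add(-478917, -294), Rational(1, 2)) = Pow(-479211, Rational(1, 2)) = Mul(I, Pow(479211, Rational(1, 2)))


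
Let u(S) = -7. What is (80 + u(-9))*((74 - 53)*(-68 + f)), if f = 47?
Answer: -32193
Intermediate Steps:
(80 + u(-9))*((74 - 53)*(-68 + f)) = (80 - 7)*((74 - 53)*(-68 + 47)) = 73*(21*(-21)) = 73*(-441) = -32193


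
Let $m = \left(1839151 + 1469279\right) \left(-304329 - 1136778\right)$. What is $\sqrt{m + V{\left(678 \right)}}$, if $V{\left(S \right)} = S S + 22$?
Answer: $4 i \sqrt{297987573269} \approx 2.1835 \cdot 10^{6} i$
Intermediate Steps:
$V{\left(S \right)} = 22 + S^{2}$ ($V{\left(S \right)} = S^{2} + 22 = 22 + S^{2}$)
$m = -4767801632010$ ($m = 3308430 \left(-1441107\right) = -4767801632010$)
$\sqrt{m + V{\left(678 \right)}} = \sqrt{-4767801632010 + \left(22 + 678^{2}\right)} = \sqrt{-4767801632010 + \left(22 + 459684\right)} = \sqrt{-4767801632010 + 459706} = \sqrt{-4767801172304} = 4 i \sqrt{297987573269}$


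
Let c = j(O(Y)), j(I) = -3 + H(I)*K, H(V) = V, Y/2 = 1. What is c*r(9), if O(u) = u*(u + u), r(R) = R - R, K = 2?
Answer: 0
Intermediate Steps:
r(R) = 0
Y = 2 (Y = 2*1 = 2)
O(u) = 2*u**2 (O(u) = u*(2*u) = 2*u**2)
j(I) = -3 + 2*I (j(I) = -3 + I*2 = -3 + 2*I)
c = 13 (c = -3 + 2*(2*2**2) = -3 + 2*(2*4) = -3 + 2*8 = -3 + 16 = 13)
c*r(9) = 13*0 = 0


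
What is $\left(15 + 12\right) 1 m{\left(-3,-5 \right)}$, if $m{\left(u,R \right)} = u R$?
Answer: $405$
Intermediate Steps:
$m{\left(u,R \right)} = R u$
$\left(15 + 12\right) 1 m{\left(-3,-5 \right)} = \left(15 + 12\right) 1 \left(\left(-5\right) \left(-3\right)\right) = 27 \cdot 1 \cdot 15 = 27 \cdot 15 = 405$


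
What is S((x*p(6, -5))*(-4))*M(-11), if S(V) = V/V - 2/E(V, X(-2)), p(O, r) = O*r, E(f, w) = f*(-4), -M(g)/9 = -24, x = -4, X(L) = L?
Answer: 8631/40 ≈ 215.77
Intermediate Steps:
M(g) = 216 (M(g) = -9*(-24) = 216)
E(f, w) = -4*f
S(V) = 1 + 1/(2*V) (S(V) = V/V - 2*(-1/(4*V)) = 1 - (-1)/(2*V) = 1 + 1/(2*V))
S((x*p(6, -5))*(-4))*M(-11) = ((1/2 - 24*(-5)*(-4))/((-24*(-5)*(-4))))*216 = ((1/2 - 4*(-30)*(-4))/((-4*(-30)*(-4))))*216 = ((1/2 + 120*(-4))/((120*(-4))))*216 = ((1/2 - 480)/(-480))*216 = -1/480*(-959/2)*216 = (959/960)*216 = 8631/40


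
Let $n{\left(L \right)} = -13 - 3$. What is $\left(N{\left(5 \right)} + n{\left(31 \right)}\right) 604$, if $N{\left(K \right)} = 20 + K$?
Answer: $5436$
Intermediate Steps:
$n{\left(L \right)} = -16$ ($n{\left(L \right)} = -13 - 3 = -16$)
$\left(N{\left(5 \right)} + n{\left(31 \right)}\right) 604 = \left(\left(20 + 5\right) - 16\right) 604 = \left(25 - 16\right) 604 = 9 \cdot 604 = 5436$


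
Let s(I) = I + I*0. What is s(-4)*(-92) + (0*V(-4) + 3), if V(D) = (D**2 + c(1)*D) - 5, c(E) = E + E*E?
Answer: 371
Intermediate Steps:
c(E) = E + E**2
V(D) = -5 + D**2 + 2*D (V(D) = (D**2 + (1*(1 + 1))*D) - 5 = (D**2 + (1*2)*D) - 5 = (D**2 + 2*D) - 5 = -5 + D**2 + 2*D)
s(I) = I (s(I) = I + 0 = I)
s(-4)*(-92) + (0*V(-4) + 3) = -4*(-92) + (0*(-5 + (-4)**2 + 2*(-4)) + 3) = 368 + (0*(-5 + 16 - 8) + 3) = 368 + (0*3 + 3) = 368 + (0 + 3) = 368 + 3 = 371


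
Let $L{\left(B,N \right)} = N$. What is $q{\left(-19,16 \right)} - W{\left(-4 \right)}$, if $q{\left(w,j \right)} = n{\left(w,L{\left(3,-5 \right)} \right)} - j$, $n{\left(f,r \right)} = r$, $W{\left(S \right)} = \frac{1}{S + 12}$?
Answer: $- \frac{169}{8} \approx -21.125$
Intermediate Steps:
$W{\left(S \right)} = \frac{1}{12 + S}$
$q{\left(w,j \right)} = -5 - j$
$q{\left(-19,16 \right)} - W{\left(-4 \right)} = \left(-5 - 16\right) - \frac{1}{12 - 4} = \left(-5 - 16\right) - \frac{1}{8} = -21 - \frac{1}{8} = - \frac{169}{8}$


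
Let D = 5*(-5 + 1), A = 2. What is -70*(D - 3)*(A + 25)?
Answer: 43470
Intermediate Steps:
D = -20 (D = 5*(-4) = -20)
-70*(D - 3)*(A + 25) = -70*(-20 - 3)*(2 + 25) = -(-1610)*27 = -70*(-621) = 43470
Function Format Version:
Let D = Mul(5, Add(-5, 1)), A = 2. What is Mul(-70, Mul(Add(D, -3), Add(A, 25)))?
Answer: 43470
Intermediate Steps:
D = -20 (D = Mul(5, -4) = -20)
Mul(-70, Mul(Add(D, -3), Add(A, 25))) = Mul(-70, Mul(Add(-20, -3), Add(2, 25))) = Mul(-70, Mul(-23, 27)) = Mul(-70, -621) = 43470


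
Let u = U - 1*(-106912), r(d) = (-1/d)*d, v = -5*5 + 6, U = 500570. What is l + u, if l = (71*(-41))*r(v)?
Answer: 610393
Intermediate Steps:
v = -19 (v = -25 + 6 = -19)
r(d) = -1
l = 2911 (l = (71*(-41))*(-1) = -2911*(-1) = 2911)
u = 607482 (u = 500570 - 1*(-106912) = 500570 + 106912 = 607482)
l + u = 2911 + 607482 = 610393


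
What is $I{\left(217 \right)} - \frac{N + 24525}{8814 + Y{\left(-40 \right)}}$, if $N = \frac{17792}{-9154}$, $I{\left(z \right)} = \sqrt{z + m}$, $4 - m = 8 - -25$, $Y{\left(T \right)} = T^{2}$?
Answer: $- \frac{112242029}{47664878} + 2 \sqrt{47} \approx 11.356$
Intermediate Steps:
$m = -29$ ($m = 4 - \left(8 - -25\right) = 4 - \left(8 + 25\right) = 4 - 33 = -29$)
$I{\left(z \right)} = \sqrt{-29 + z}$ ($I{\left(z \right)} = \sqrt{z - 29} = \sqrt{-29 + z}$)
$N = - \frac{8896}{4577}$ ($N = 17792 \left(- \frac{1}{9154}\right) = - \frac{8896}{4577} \approx -1.9436$)
$I{\left(217 \right)} - \frac{N + 24525}{8814 + Y{\left(-40 \right)}} = \sqrt{-29 + 217} - \frac{- \frac{8896}{4577} + 24525}{8814 + \left(-40\right)^{2}} = \sqrt{188} - \frac{112242029}{4577 \left(8814 + 1600\right)} = 2 \sqrt{47} - \frac{112242029}{4577 \cdot 10414} = 2 \sqrt{47} - \frac{112242029}{4577} \cdot \frac{1}{10414} = 2 \sqrt{47} - \frac{112242029}{47664878} = - \frac{112242029}{47664878} + 2 \sqrt{47}$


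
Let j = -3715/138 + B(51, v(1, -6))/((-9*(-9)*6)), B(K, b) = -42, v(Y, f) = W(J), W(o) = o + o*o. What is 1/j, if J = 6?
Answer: -3726/100627 ≈ -0.037028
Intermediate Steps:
W(o) = o + o**2
v(Y, f) = 42 (v(Y, f) = 6*(1 + 6) = 6*7 = 42)
j = -100627/3726 (j = -3715/138 - 42/(-9*(-9)*6) = -3715*1/138 - 42/(81*6) = -3715/138 - 42/486 = -3715/138 - 42*1/486 = -3715/138 - 7/81 = -100627/3726 ≈ -27.007)
1/j = 1/(-100627/3726) = -3726/100627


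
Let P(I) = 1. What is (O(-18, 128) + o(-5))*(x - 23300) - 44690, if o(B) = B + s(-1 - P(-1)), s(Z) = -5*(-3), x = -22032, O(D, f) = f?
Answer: -6300506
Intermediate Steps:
s(Z) = 15
o(B) = 15 + B (o(B) = B + 15 = 15 + B)
(O(-18, 128) + o(-5))*(x - 23300) - 44690 = (128 + (15 - 5))*(-22032 - 23300) - 44690 = (128 + 10)*(-45332) - 44690 = 138*(-45332) - 44690 = -6255816 - 44690 = -6300506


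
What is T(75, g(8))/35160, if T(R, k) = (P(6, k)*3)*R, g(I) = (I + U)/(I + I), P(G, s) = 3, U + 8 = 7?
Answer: 45/2344 ≈ 0.019198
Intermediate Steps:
U = -1 (U = -8 + 7 = -1)
g(I) = (-1 + I)/(2*I) (g(I) = (I - 1)/(I + I) = (-1 + I)/((2*I)) = (-1 + I)*(1/(2*I)) = (-1 + I)/(2*I))
T(R, k) = 9*R (T(R, k) = (3*3)*R = 9*R)
T(75, g(8))/35160 = (9*75)/35160 = 675*(1/35160) = 45/2344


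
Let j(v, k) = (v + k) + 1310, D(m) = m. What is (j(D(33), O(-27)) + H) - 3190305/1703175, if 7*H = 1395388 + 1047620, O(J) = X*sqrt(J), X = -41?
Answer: 278457291096/794815 - 123*I*sqrt(3) ≈ 3.5034e+5 - 213.04*I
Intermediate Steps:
O(J) = -41*sqrt(J)
H = 2443008/7 (H = (1395388 + 1047620)/7 = (1/7)*2443008 = 2443008/7 ≈ 3.4900e+5)
j(v, k) = 1310 + k + v (j(v, k) = (k + v) + 1310 = 1310 + k + v)
(j(D(33), O(-27)) + H) - 3190305/1703175 = ((1310 - 123*I*sqrt(3) + 33) + 2443008/7) - 3190305/1703175 = ((1310 - 123*I*sqrt(3) + 33) + 2443008/7) - 3190305*1/1703175 = ((1310 - 123*I*sqrt(3) + 33) + 2443008/7) - 212687/113545 = ((1343 - 123*I*sqrt(3)) + 2443008/7) - 212687/113545 = (2452409/7 - 123*I*sqrt(3)) - 212687/113545 = 278457291096/794815 - 123*I*sqrt(3)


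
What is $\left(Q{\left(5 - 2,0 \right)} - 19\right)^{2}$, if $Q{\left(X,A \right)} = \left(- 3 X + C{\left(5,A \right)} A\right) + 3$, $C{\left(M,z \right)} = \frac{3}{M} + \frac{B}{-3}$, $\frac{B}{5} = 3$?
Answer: $625$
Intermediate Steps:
$B = 15$ ($B = 5 \cdot 3 = 15$)
$C{\left(M,z \right)} = -5 + \frac{3}{M}$ ($C{\left(M,z \right)} = \frac{3}{M} + \frac{15}{-3} = \frac{3}{M} + 15 \left(- \frac{1}{3}\right) = \frac{3}{M} - 5 = -5 + \frac{3}{M}$)
$Q{\left(X,A \right)} = 3 - 3 X - \frac{22 A}{5}$ ($Q{\left(X,A \right)} = \left(- 3 X + \left(-5 + \frac{3}{5}\right) A\right) + 3 = \left(- 3 X - \frac{22 A}{5}\right) + 3 = 3 - 3 X - \frac{22 A}{5}$)
$\left(Q{\left(5 - 2,0 \right)} - 19\right)^{2} = \left(\left(3 - 3 \left(5 - 2\right) - 0\right) - 19\right)^{2} = \left(\left(3 - 3 \left(5 - 2\right) + 0\right) - 19\right)^{2} = \left(\left(3 - 9 + 0\right) - 19\right)^{2} = \left(-6 - 19\right)^{2} = \left(-25\right)^{2} = 625$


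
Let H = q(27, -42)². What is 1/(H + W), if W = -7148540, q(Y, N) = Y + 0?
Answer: -1/7147811 ≈ -1.3990e-7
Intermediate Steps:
q(Y, N) = Y
H = 729 (H = 27² = 729)
1/(H + W) = 1/(729 - 7148540) = 1/(-7147811) = -1/7147811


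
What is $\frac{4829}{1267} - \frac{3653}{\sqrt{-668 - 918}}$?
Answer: $\frac{4829}{1267} + \frac{281 i \sqrt{1586}}{122} \approx 3.8114 + 91.727 i$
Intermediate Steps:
$\frac{4829}{1267} - \frac{3653}{\sqrt{-668 - 918}} = 4829 \cdot \frac{1}{1267} - \frac{3653}{\sqrt{-1586}} = \frac{4829}{1267} - \frac{3653}{i \sqrt{1586}} = \frac{4829}{1267} - 3653 \left(- \frac{i \sqrt{1586}}{1586}\right) = \frac{4829}{1267} + \frac{281 i \sqrt{1586}}{122}$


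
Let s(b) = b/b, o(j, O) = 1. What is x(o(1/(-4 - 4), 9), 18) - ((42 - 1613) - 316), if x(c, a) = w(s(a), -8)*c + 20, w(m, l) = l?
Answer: 1899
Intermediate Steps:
s(b) = 1
x(c, a) = 20 - 8*c (x(c, a) = -8*c + 20 = 20 - 8*c)
x(o(1/(-4 - 4), 9), 18) - ((42 - 1613) - 316) = (20 - 8*1) - ((42 - 1613) - 316) = (20 - 8) - (-1571 - 316) = 12 - 1*(-1887) = 12 + 1887 = 1899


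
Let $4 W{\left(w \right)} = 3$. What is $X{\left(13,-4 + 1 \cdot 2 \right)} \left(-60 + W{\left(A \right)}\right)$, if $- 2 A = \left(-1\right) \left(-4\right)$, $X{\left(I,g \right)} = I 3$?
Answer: $- \frac{9243}{4} \approx -2310.8$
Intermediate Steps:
$X{\left(I,g \right)} = 3 I$
$A = -2$ ($A = - \frac{\left(-1\right) \left(-4\right)}{2} = \left(- \frac{1}{2}\right) 4 = -2$)
$W{\left(w \right)} = \frac{3}{4}$ ($W{\left(w \right)} = \frac{1}{4} \cdot 3 = \frac{3}{4}$)
$X{\left(13,-4 + 1 \cdot 2 \right)} \left(-60 + W{\left(A \right)}\right) = 3 \cdot 13 \left(-60 + \frac{3}{4}\right) = 39 \left(- \frac{237}{4}\right) = - \frac{9243}{4}$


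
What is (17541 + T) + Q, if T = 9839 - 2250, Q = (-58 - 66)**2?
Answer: 40506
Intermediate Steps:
Q = 15376 (Q = (-124)**2 = 15376)
T = 7589
(17541 + T) + Q = (17541 + 7589) + 15376 = 25130 + 15376 = 40506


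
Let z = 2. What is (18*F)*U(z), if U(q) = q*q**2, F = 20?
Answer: 2880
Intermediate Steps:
U(q) = q**3
(18*F)*U(z) = (18*20)*2**3 = 360*8 = 2880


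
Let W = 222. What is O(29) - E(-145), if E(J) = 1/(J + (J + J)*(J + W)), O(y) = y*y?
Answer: 18901476/22475 ≈ 841.00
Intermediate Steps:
O(y) = y²
E(J) = 1/(J + 2*J*(222 + J)) (E(J) = 1/(J + (J + J)*(J + 222)) = 1/(J + (2*J)*(222 + J)) = 1/(J + 2*J*(222 + J)))
O(29) - E(-145) = 29² - 1/((-145)*(445 + 2*(-145))) = 841 - (-1)/(145*(445 - 290)) = 841 - (-1)/(145*155) = 841 - 1*(-1/22475) = 841 + 1/22475 = 18901476/22475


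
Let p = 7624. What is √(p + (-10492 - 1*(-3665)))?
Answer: √797 ≈ 28.231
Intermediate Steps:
√(p + (-10492 - 1*(-3665))) = √(7624 + (-10492 - 1*(-3665))) = √(7624 + (-10492 + 3665)) = √(7624 - 6827) = √797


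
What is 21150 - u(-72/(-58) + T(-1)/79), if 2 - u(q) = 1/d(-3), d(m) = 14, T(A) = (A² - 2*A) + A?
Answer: 296073/14 ≈ 21148.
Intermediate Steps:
T(A) = A² - A
u(q) = 27/14 (u(q) = 2 - 1/14 = 27/14)
21150 - u(-72/(-58) + T(-1)/79) = 21150 - 1*27/14 = 21150 - 27/14 = 296073/14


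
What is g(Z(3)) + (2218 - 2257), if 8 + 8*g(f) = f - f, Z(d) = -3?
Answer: -40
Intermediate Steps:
g(f) = -1 (g(f) = -1 + (f - f)/8 = -1 + (1/8)*0 = -1 + 0 = -1)
g(Z(3)) + (2218 - 2257) = -1 + (2218 - 2257) = -1 - 39 = -40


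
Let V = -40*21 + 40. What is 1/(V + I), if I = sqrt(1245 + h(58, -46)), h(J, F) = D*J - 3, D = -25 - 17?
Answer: -400/320597 - I*sqrt(1194)/641194 ≈ -0.0012477 - 5.3891e-5*I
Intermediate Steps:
D = -42
h(J, F) = -3 - 42*J (h(J, F) = -42*J - 3 = -3 - 42*J)
V = -800 (V = -840 + 40 = -800)
I = I*sqrt(1194) (I = sqrt(1245 + (-3 - 42*58)) = sqrt(1245 + (-3 - 2436)) = sqrt(1245 - 2439) = sqrt(-1194) = I*sqrt(1194) ≈ 34.554*I)
1/(V + I) = 1/(-800 + I*sqrt(1194))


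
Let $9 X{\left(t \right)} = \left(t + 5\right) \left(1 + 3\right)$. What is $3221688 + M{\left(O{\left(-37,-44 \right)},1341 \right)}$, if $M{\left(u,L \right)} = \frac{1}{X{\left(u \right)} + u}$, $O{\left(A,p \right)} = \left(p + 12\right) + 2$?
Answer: $\frac{1192024551}{370} \approx 3.2217 \cdot 10^{6}$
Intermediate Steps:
$O{\left(A,p \right)} = 14 + p$ ($O{\left(A,p \right)} = \left(12 + p\right) + 2 = 14 + p$)
$X{\left(t \right)} = \frac{20}{9} + \frac{4 t}{9}$ ($X{\left(t \right)} = \frac{\left(t + 5\right) \left(1 + 3\right)}{9} = \frac{\left(5 + t\right) 4}{9} = \frac{20 + 4 t}{9} = \frac{20}{9} + \frac{4 t}{9}$)
$M{\left(u,L \right)} = \frac{1}{\frac{20}{9} + \frac{13 u}{9}}$ ($M{\left(u,L \right)} = \frac{1}{\left(\frac{20}{9} + \frac{4 u}{9}\right) + u} = \frac{1}{\frac{20}{9} + \frac{13 u}{9}}$)
$3221688 + M{\left(O{\left(-37,-44 \right)},1341 \right)} = 3221688 + \frac{9}{20 + 13 \left(14 - 44\right)} = 3221688 + \frac{9}{20 + 13 \left(-30\right)} = 3221688 + \frac{9}{20 - 390} = 3221688 + \frac{9}{-370} = 3221688 + 9 \left(- \frac{1}{370}\right) = 3221688 - \frac{9}{370} = \frac{1192024551}{370}$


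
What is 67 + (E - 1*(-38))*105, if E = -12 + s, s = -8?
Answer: 1957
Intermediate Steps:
E = -20 (E = -12 - 8 = -20)
67 + (E - 1*(-38))*105 = 67 + (-20 - 1*(-38))*105 = 67 + (-20 + 38)*105 = 67 + 18*105 = 67 + 1890 = 1957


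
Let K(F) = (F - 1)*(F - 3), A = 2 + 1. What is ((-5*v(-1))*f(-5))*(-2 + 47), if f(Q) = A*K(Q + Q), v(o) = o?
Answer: 96525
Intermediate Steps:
A = 3
K(F) = (-1 + F)*(-3 + F)
f(Q) = 9 - 24*Q + 12*Q**2 (f(Q) = 3*(3 + (Q + Q)**2 - 4*(Q + Q)) = 3*(3 + (2*Q)**2 - 8*Q) = 3*(3 + 4*Q**2 - 8*Q) = 3*(3 - 8*Q + 4*Q**2) = 9 - 24*Q + 12*Q**2)
((-5*v(-1))*f(-5))*(-2 + 47) = ((-5*(-1))*(9 - 24*(-5) + 12*(-5)**2))*(-2 + 47) = (5*(9 + 120 + 12*25))*45 = (5*(9 + 120 + 300))*45 = (5*429)*45 = 2145*45 = 96525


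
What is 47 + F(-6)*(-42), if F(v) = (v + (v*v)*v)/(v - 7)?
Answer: -8713/13 ≈ -670.23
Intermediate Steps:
F(v) = (v + v³)/(-7 + v) (F(v) = (v + v²*v)/(-7 + v) = (v + v³)/(-7 + v))
47 + F(-6)*(-42) = 47 + ((-6 + (-6)³)/(-7 - 6))*(-42) = 47 + ((-6 - 216)/(-13))*(-42) = 47 - 1/13*(-222)*(-42) = 47 + (222/13)*(-42) = 47 - 9324/13 = -8713/13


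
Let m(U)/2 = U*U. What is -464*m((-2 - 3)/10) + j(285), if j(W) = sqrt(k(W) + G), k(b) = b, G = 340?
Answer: -207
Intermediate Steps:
j(W) = sqrt(340 + W) (j(W) = sqrt(W + 340) = sqrt(340 + W))
m(U) = 2*U**2 (m(U) = 2*(U*U) = 2*U**2)
-464*m((-2 - 3)/10) + j(285) = -928*((-2 - 3)/10)**2 + sqrt(340 + 285) = -928*(-5*1/10)**2 + sqrt(625) = -928*(-1/2)**2 + 25 = -928/4 + 25 = -464*1/2 + 25 = -232 + 25 = -207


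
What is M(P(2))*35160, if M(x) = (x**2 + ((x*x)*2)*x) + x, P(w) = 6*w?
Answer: 126997920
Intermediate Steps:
M(x) = x + x**2 + 2*x**3 (M(x) = (x**2 + (x**2*2)*x) + x = (x**2 + (2*x**2)*x) + x = (x**2 + 2*x**3) + x = x + x**2 + 2*x**3)
M(P(2))*35160 = ((6*2)*(1 + 6*2 + 2*(6*2)**2))*35160 = (12*(1 + 12 + 2*12**2))*35160 = (12*(1 + 12 + 2*144))*35160 = (12*(1 + 12 + 288))*35160 = (12*301)*35160 = 3612*35160 = 126997920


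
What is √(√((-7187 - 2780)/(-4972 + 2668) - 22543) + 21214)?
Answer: √(3054816 + 3*I*√51929105)/12 ≈ 145.65 + 0.51537*I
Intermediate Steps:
√(√((-7187 - 2780)/(-4972 + 2668) - 22543) + 21214) = √(√(-9967/(-2304) - 22543) + 21214) = √(√(-9967*(-1/2304) - 22543) + 21214) = √(√(9967/2304 - 22543) + 21214) = √(√(-51929105/2304) + 21214) = √(I*√51929105/48 + 21214) = √(21214 + I*√51929105/48)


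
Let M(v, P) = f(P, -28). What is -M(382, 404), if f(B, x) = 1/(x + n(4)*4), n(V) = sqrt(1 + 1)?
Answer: 7/188 + sqrt(2)/188 ≈ 0.044756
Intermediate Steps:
n(V) = sqrt(2)
f(B, x) = 1/(x + 4*sqrt(2)) (f(B, x) = 1/(x + sqrt(2)*4) = 1/(x + 4*sqrt(2)))
M(v, P) = 1/(-28 + 4*sqrt(2))
-M(382, 404) = -(-7/188 - sqrt(2)/188) = 7/188 + sqrt(2)/188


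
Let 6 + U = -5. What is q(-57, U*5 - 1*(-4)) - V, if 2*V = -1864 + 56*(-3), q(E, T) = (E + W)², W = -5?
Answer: 4860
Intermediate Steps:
U = -11 (U = -6 - 5 = -11)
q(E, T) = (-5 + E)² (q(E, T) = (E - 5)² = (-5 + E)²)
V = -1016 (V = (-1864 + 56*(-3))/2 = (-1864 - 168)/2 = (½)*(-2032) = -1016)
q(-57, U*5 - 1*(-4)) - V = (-5 - 57)² - 1*(-1016) = (-62)² + 1016 = 3844 + 1016 = 4860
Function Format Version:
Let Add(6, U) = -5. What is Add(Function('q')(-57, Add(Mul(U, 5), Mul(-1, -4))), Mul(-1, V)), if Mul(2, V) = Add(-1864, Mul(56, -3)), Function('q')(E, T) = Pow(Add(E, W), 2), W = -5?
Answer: 4860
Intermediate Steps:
U = -11 (U = Add(-6, -5) = -11)
Function('q')(E, T) = Pow(Add(-5, E), 2) (Function('q')(E, T) = Pow(Add(E, -5), 2) = Pow(Add(-5, E), 2))
V = -1016 (V = Mul(Rational(1, 2), Add(-1864, Mul(56, -3))) = Mul(Rational(1, 2), Add(-1864, -168)) = Mul(Rational(1, 2), -2032) = -1016)
Add(Function('q')(-57, Add(Mul(U, 5), Mul(-1, -4))), Mul(-1, V)) = Add(Pow(Add(-5, -57), 2), Mul(-1, -1016)) = Add(Pow(-62, 2), 1016) = Add(3844, 1016) = 4860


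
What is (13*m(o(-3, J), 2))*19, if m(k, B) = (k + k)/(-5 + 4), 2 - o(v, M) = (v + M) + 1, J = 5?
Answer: 494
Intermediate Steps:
o(v, M) = 1 - M - v (o(v, M) = 2 - ((v + M) + 1) = 2 - ((M + v) + 1) = 2 - (1 + M + v) = 2 + (-1 - M - v) = 1 - M - v)
m(k, B) = -2*k (m(k, B) = (2*k)/(-1) = (2*k)*(-1) = -2*k)
(13*m(o(-3, J), 2))*19 = (13*(-2*(1 - 1*5 - 1*(-3))))*19 = (13*(-2*(1 - 5 + 3)))*19 = (13*(-2*(-1)))*19 = (13*2)*19 = 26*19 = 494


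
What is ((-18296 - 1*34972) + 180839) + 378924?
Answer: 506495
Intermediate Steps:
((-18296 - 1*34972) + 180839) + 378924 = ((-18296 - 34972) + 180839) + 378924 = (-53268 + 180839) + 378924 = 127571 + 378924 = 506495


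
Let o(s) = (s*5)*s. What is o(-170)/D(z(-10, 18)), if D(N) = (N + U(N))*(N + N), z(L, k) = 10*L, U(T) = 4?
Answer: 1445/192 ≈ 7.5260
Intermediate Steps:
o(s) = 5*s**2 (o(s) = (5*s)*s = 5*s**2)
D(N) = 2*N*(4 + N) (D(N) = (N + 4)*(N + N) = (4 + N)*(2*N) = 2*N*(4 + N))
o(-170)/D(z(-10, 18)) = (5*(-170)**2)/((2*(10*(-10))*(4 + 10*(-10)))) = (5*28900)/((2*(-100)*(4 - 100))) = 144500/((2*(-100)*(-96))) = 144500/19200 = 144500*(1/19200) = 1445/192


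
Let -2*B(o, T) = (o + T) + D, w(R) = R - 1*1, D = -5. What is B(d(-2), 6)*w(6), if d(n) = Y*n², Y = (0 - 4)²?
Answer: -325/2 ≈ -162.50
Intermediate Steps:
Y = 16 (Y = (-4)² = 16)
d(n) = 16*n²
w(R) = -1 + R (w(R) = R - 1 = -1 + R)
B(o, T) = 5/2 - T/2 - o/2 (B(o, T) = -((o + T) - 5)/2 = -((T + o) - 5)/2 = -(-5 + T + o)/2 = 5/2 - T/2 - o/2)
B(d(-2), 6)*w(6) = (5/2 - ½*6 - 8*(-2)²)*(-1 + 6) = (5/2 - 3 - 8*4)*5 = (5/2 - 3 - ½*64)*5 = (5/2 - 3 - 32)*5 = -65/2*5 = -325/2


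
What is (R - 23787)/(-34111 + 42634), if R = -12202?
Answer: -35989/8523 ≈ -4.2226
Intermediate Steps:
(R - 23787)/(-34111 + 42634) = (-12202 - 23787)/(-34111 + 42634) = -35989/8523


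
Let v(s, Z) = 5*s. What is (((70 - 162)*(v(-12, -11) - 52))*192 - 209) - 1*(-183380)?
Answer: 2161539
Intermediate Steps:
(((70 - 162)*(v(-12, -11) - 52))*192 - 209) - 1*(-183380) = (((70 - 162)*(5*(-12) - 52))*192 - 209) - 1*(-183380) = (-92*(-60 - 52)*192 - 209) + 183380 = (-92*(-112)*192 - 209) + 183380 = (10304*192 - 209) + 183380 = (1978368 - 209) + 183380 = 1978159 + 183380 = 2161539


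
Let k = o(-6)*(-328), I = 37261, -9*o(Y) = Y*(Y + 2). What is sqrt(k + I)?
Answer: sqrt(343221)/3 ≈ 195.28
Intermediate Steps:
o(Y) = -Y*(2 + Y)/9 (o(Y) = -Y*(Y + 2)/9 = -Y*(2 + Y)/9)
k = 2624/3 (k = -1/9*(-6)*(2 - 6)*(-328) = -1/9*(-6)*(-4)*(-328) = -8/3*(-328) = 2624/3 ≈ 874.67)
sqrt(k + I) = sqrt(2624/3 + 37261) = sqrt(114407/3) = sqrt(343221)/3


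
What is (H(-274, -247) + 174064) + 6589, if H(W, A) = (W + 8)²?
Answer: 251409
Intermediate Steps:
H(W, A) = (8 + W)²
(H(-274, -247) + 174064) + 6589 = ((8 - 274)² + 174064) + 6589 = ((-266)² + 174064) + 6589 = (70756 + 174064) + 6589 = 244820 + 6589 = 251409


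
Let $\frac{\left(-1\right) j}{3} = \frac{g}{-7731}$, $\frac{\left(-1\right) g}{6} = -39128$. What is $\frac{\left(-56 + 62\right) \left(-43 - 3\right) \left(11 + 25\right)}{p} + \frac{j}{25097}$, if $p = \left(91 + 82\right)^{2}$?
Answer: $- \frac{211861373504}{645219049067} \approx -0.32836$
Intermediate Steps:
$g = 234768$ ($g = \left(-6\right) \left(-39128\right) = 234768$)
$p = 29929$ ($p = 173^{2} = 29929$)
$j = \frac{78256}{859}$ ($j = - 3 \frac{234768}{-7731} = - 3 \cdot 234768 \left(- \frac{1}{7731}\right) = \left(-3\right) \left(- \frac{78256}{2577}\right) = \frac{78256}{859} \approx 91.101$)
$\frac{\left(-56 + 62\right) \left(-43 - 3\right) \left(11 + 25\right)}{p} + \frac{j}{25097} = \frac{\left(-56 + 62\right) \left(-43 - 3\right) \left(11 + 25\right)}{29929} + \frac{78256}{859 \cdot 25097} = 6 \left(\left(-46\right) 36\right) \frac{1}{29929} + \frac{78256}{859} \cdot \frac{1}{25097} = 6 \left(-1656\right) \frac{1}{29929} + \frac{78256}{21558323} = \left(-9936\right) \frac{1}{29929} + \frac{78256}{21558323} = - \frac{9936}{29929} + \frac{78256}{21558323} = - \frac{211861373504}{645219049067}$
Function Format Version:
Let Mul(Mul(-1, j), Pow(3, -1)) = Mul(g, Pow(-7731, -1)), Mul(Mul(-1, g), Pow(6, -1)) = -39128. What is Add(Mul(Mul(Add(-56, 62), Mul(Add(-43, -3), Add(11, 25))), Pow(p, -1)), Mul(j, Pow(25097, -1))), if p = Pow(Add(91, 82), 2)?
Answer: Rational(-211861373504, 645219049067) ≈ -0.32836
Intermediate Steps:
g = 234768 (g = Mul(-6, -39128) = 234768)
p = 29929 (p = Pow(173, 2) = 29929)
j = Rational(78256, 859) (j = Mul(-3, Mul(234768, Pow(-7731, -1))) = Mul(-3, Mul(234768, Rational(-1, 7731))) = Mul(-3, Rational(-78256, 2577)) = Rational(78256, 859) ≈ 91.101)
Add(Mul(Mul(Add(-56, 62), Mul(Add(-43, -3), Add(11, 25))), Pow(p, -1)), Mul(j, Pow(25097, -1))) = Add(Mul(Mul(Add(-56, 62), Mul(Add(-43, -3), Add(11, 25))), Pow(29929, -1)), Mul(Rational(78256, 859), Pow(25097, -1))) = Add(Mul(Mul(6, Mul(-46, 36)), Rational(1, 29929)), Mul(Rational(78256, 859), Rational(1, 25097))) = Add(Mul(Mul(6, -1656), Rational(1, 29929)), Rational(78256, 21558323)) = Add(Mul(-9936, Rational(1, 29929)), Rational(78256, 21558323)) = Add(Rational(-9936, 29929), Rational(78256, 21558323)) = Rational(-211861373504, 645219049067)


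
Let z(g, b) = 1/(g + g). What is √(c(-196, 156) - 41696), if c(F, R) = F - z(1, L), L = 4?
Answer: I*√167570/2 ≈ 204.68*I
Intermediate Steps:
z(g, b) = 1/(2*g)
c(F, R) = -½ + F (c(F, R) = F - 1/(2*1) = F - 1/2 = F - 1*½ = F - ½ = -½ + F)
√(c(-196, 156) - 41696) = √((-½ - 196) - 41696) = √(-393/2 - 41696) = √(-83785/2) = I*√167570/2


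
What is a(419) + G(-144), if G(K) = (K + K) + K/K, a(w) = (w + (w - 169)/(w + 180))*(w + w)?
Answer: 210359665/599 ≈ 3.5118e+5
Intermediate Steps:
a(w) = 2*w*(w + (-169 + w)/(180 + w)) (a(w) = (w + (-169 + w)/(180 + w))*(2*w) = 2*w*(w + (-169 + w)/(180 + w)))
G(K) = 1 + 2*K (G(K) = 2*K + 1 = 1 + 2*K)
a(419) + G(-144) = 2*419*(-169 + 419**2 + 181*419)/(180 + 419) + (1 + 2*(-144)) = 2*419*(-169 + 175561 + 75839)/599 + (1 - 288) = 2*419*(1/599)*251231 - 287 = 210531578/599 - 287 = 210359665/599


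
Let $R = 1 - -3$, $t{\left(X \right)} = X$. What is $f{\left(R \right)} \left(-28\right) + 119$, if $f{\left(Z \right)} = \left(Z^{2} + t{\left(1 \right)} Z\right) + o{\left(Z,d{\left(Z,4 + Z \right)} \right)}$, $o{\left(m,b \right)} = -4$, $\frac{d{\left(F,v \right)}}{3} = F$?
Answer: $-329$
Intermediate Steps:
$d{\left(F,v \right)} = 3 F$
$R = 4$ ($R = 1 + 3 = 4$)
$f{\left(Z \right)} = -4 + Z + Z^{2}$ ($f{\left(Z \right)} = \left(Z^{2} + 1 Z\right) - 4 = \left(Z^{2} + Z\right) - 4 = \left(Z + Z^{2}\right) - 4 = -4 + Z + Z^{2}$)
$f{\left(R \right)} \left(-28\right) + 119 = \left(-4 + 4 + 4^{2}\right) \left(-28\right) + 119 = \left(-4 + 4 + 16\right) \left(-28\right) + 119 = 16 \left(-28\right) + 119 = -448 + 119 = -329$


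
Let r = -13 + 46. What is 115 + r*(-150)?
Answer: -4835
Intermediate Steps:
r = 33
115 + r*(-150) = 115 + 33*(-150) = 115 - 4950 = -4835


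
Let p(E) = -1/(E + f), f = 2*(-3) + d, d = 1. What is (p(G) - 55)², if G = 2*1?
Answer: 26896/9 ≈ 2988.4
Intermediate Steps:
G = 2
f = -5 (f = 2*(-3) + 1 = -6 + 1 = -5)
p(E) = -1/(-5 + E) (p(E) = -1/(E - 5) = -1/(-5 + E))
(p(G) - 55)² = (-1/(-5 + 2) - 55)² = (-1/(-3) - 55)² = (-1*(-⅓) - 55)² = (⅓ - 55)² = (-164/3)² = 26896/9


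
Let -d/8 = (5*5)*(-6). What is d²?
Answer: 1440000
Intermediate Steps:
d = 1200 (d = -8*5*5*(-6) = -200*(-6) = -8*(-150) = 1200)
d² = 1200² = 1440000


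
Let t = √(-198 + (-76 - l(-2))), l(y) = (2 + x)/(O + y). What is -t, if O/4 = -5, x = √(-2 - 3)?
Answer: -√(-132572 + 22*I*√5)/22 ≈ -0.0030706 - 16.55*I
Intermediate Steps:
x = I*√5 (x = √(-5) = I*√5 ≈ 2.2361*I)
O = -20 (O = 4*(-5) = -20)
l(y) = (2 + I*√5)/(-20 + y)
t = √(-3013/11 + I*√5/22) (t = √(-198 + (-76 - (2 + I*√5)/(-20 - 2))) = √(-198 + (-76 - (2 + I*√5)/(-22))) = √(-198 + (-76 - (-1)*(2 + I*√5)/22)) = √(-198 + (-76 - (-1/11 - I*√5/22))) = √(-198 + (-76 + (1/11 + I*√5/22))) = √(-198 + (-835/11 + I*√5/22)) = √(-3013/11 + I*√5/22) ≈ 0.0031 + 16.55*I)
-t = -√(-132572 + 22*I*√5)/22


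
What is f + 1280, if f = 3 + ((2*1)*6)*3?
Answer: 1319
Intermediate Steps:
f = 39 (f = 3 + (2*6)*3 = 3 + 12*3 = 3 + 36 = 39)
f + 1280 = 39 + 1280 = 1319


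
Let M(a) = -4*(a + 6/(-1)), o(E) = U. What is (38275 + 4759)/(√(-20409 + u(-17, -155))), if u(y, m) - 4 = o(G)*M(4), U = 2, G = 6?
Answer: -43034*I*√20389/20389 ≈ -301.38*I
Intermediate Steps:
o(E) = 2
M(a) = 24 - 4*a (M(a) = -4*(a + 6*(-1)) = -4*(a - 6) = -4*(-6 + a) = 24 - 4*a)
u(y, m) = 20 (u(y, m) = 4 + 2*(24 - 4*4) = 4 + 2*(24 - 16) = 4 + 2*8 = 4 + 16 = 20)
(38275 + 4759)/(√(-20409 + u(-17, -155))) = (38275 + 4759)/(√(-20409 + 20)) = 43034/(√(-20389)) = 43034/((I*√20389)) = 43034*(-I*√20389/20389) = -43034*I*√20389/20389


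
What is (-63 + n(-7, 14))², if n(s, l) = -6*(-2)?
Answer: 2601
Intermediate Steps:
n(s, l) = 12
(-63 + n(-7, 14))² = (-63 + 12)² = (-51)² = 2601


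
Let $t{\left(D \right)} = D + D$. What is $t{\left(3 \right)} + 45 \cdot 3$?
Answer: $141$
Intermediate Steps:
$t{\left(D \right)} = 2 D$
$t{\left(3 \right)} + 45 \cdot 3 = 2 \cdot 3 + 45 \cdot 3 = 6 + 135 = 141$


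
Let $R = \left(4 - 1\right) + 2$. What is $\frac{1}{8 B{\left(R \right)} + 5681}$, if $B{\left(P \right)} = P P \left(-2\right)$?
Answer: $\frac{1}{5281} \approx 0.00018936$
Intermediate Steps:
$R = 5$ ($R = 3 + 2 = 5$)
$B{\left(P \right)} = - 2 P^{2}$ ($B{\left(P \right)} = P^{2} \left(-2\right) = - 2 P^{2}$)
$\frac{1}{8 B{\left(R \right)} + 5681} = \frac{1}{8 \left(- 2 \cdot 5^{2}\right) + 5681} = \frac{1}{8 \left(\left(-2\right) 25\right) + 5681} = \frac{1}{8 \left(-50\right) + 5681} = \frac{1}{-400 + 5681} = \frac{1}{5281}$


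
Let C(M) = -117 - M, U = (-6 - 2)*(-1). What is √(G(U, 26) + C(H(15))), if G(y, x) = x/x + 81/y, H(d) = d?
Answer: I*√1934/4 ≈ 10.994*I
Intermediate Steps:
U = 8 (U = -8*(-1) = 8)
G(y, x) = 1 + 81/y
√(G(U, 26) + C(H(15))) = √((81 + 8)/8 + (-117 - 1*15)) = √((⅛)*89 + (-117 - 15)) = √(89/8 - 132) = √(-967/8) = I*√1934/4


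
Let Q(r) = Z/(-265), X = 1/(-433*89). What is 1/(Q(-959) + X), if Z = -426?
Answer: 10212305/16416497 ≈ 0.62208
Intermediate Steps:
X = -1/38537 (X = 1/(-38537) = -1/38537 ≈ -2.5949e-5)
Q(r) = 426/265 (Q(r) = -426/(-265) = -426*(-1/265) = 426/265)
1/(Q(-959) + X) = 1/(426/265 - 1/38537) = 1/(16416497/10212305) = 10212305/16416497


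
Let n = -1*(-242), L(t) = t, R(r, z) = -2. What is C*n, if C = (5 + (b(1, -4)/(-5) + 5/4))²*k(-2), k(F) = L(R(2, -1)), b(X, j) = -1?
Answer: -2013561/100 ≈ -20136.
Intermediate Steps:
k(F) = -2
C = -16641/200 (C = (5 + (-1/(-5) + 5/4))²*(-2) = (5 + (-1*(-⅕) + 5*(¼)))²*(-2) = (5 + (⅕ + 5/4))²*(-2) = (5 + 29/20)²*(-2) = (129/20)²*(-2) = (16641/400)*(-2) = -16641/200 ≈ -83.205)
n = 242
C*n = -16641/200*242 = -2013561/100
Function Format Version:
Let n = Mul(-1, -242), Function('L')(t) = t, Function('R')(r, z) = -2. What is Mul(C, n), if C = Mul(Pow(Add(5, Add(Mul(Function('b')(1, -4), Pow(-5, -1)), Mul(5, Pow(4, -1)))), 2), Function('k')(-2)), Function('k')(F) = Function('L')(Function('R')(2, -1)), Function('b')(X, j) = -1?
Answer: Rational(-2013561, 100) ≈ -20136.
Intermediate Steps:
Function('k')(F) = -2
C = Rational(-16641, 200) (C = Mul(Pow(Add(5, Add(Mul(-1, Pow(-5, -1)), Mul(5, Pow(4, -1)))), 2), -2) = Mul(Pow(Add(5, Add(Mul(-1, Rational(-1, 5)), Mul(5, Rational(1, 4)))), 2), -2) = Mul(Pow(Add(5, Add(Rational(1, 5), Rational(5, 4))), 2), -2) = Mul(Pow(Add(5, Rational(29, 20)), 2), -2) = Mul(Pow(Rational(129, 20), 2), -2) = Mul(Rational(16641, 400), -2) = Rational(-16641, 200) ≈ -83.205)
n = 242
Mul(C, n) = Mul(Rational(-16641, 200), 242) = Rational(-2013561, 100)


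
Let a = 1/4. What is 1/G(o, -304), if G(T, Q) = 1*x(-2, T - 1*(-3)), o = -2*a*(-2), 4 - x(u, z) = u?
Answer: ⅙ ≈ 0.16667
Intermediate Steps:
a = ¼ ≈ 0.25000
x(u, z) = 4 - u
o = 1 (o = -2*¼*(-2) = -½*(-2) = 1)
G(T, Q) = 6 (G(T, Q) = 1*(4 - 1*(-2)) = 1*(4 + 2) = 1*6 = 6)
1/G(o, -304) = 1/6 = ⅙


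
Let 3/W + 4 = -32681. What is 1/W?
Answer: -10895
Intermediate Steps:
W = -1/10895 (W = 3/(-4 - 32681) = 3/(-32685) = 3*(-1/32685) = -1/10895 ≈ -9.1785e-5)
1/W = 1/(-1/10895) = -10895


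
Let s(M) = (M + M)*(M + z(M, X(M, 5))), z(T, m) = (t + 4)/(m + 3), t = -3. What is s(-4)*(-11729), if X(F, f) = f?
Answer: -363599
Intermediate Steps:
z(T, m) = 1/(3 + m) (z(T, m) = (-3 + 4)/(m + 3) = 1/(3 + m))
s(M) = 2*M*(1/8 + M) (s(M) = (M + M)*(M + 1/(3 + 5)) = (2*M)*(M + 1/8) = (2*M)*(1/8 + M) = 2*M*(1/8 + M))
s(-4)*(-11729) = ((1/4)*(-4)*(1 + 8*(-4)))*(-11729) = ((1/4)*(-4)*(1 - 32))*(-11729) = ((1/4)*(-4)*(-31))*(-11729) = 31*(-11729) = -363599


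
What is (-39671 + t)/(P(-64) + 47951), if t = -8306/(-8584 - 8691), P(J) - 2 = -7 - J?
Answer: -685308219/829372750 ≈ -0.82630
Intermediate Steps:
P(J) = -5 - J (P(J) = 2 + (-7 - J) = -5 - J)
t = 8306/17275 (t = -8306/(-17275) = -8306*(-1/17275) = 8306/17275 ≈ 0.48081)
(-39671 + t)/(P(-64) + 47951) = (-39671 + 8306/17275)/((-5 - 1*(-64)) + 47951) = -685308219/(17275*((-5 + 64) + 47951)) = -685308219/(17275*(59 + 47951)) = -685308219/17275/48010 = -685308219/17275*1/48010 = -685308219/829372750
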